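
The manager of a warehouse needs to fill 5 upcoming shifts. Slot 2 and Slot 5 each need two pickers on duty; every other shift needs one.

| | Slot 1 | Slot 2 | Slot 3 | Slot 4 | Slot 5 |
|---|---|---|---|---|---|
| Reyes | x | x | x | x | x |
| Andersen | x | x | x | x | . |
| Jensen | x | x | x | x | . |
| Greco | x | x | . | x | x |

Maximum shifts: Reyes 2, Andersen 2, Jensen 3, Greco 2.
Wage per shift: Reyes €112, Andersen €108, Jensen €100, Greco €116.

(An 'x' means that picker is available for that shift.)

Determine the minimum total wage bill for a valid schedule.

€744

Slot 5 can only be covered by Reyes and Greco, so that assignment is forced.
Picking the cheapest available picker for each shift independently would cost €736, but that ignores the shift limits.
An optimal schedule: Slot 1→Jensen, Slot 2→Jensen+Andersen, Slot 3→Jensen, Slot 4→Andersen, Slot 5→Reyes+Greco.
Total: 100 + 100 + 108 + 100 + 108 + 112 + 116 = €744.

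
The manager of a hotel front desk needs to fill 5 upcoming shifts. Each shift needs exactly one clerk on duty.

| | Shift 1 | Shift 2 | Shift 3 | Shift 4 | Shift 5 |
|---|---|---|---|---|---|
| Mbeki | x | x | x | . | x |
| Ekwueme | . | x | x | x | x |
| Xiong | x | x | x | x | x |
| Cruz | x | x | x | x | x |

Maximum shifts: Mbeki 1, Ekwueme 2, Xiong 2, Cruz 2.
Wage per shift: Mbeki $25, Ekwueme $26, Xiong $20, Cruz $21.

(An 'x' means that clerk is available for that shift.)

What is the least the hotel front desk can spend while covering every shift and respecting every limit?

Picking the cheapest available clerk for each shift independently would cost $100, but that ignores the shift limits.
An optimal schedule: Shift 1→Xiong, Shift 2→Cruz, Shift 3→Cruz, Shift 4→Xiong, Shift 5→Mbeki.
Total: 20 + 21 + 21 + 20 + 25 = $107.

$107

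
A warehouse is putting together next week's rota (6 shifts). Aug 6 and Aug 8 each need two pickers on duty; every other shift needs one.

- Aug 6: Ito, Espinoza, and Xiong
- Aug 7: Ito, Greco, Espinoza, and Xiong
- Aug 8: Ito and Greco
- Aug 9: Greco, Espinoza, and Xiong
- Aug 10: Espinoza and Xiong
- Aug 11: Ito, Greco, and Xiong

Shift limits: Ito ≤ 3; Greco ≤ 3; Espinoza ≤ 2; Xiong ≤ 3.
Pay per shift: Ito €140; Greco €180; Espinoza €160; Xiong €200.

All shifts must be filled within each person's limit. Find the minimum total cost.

Aug 8 can only be covered by Ito and Greco, so that assignment is forced.
Picking the cheapest available picker for each shift independently would cost €1220, but that ignores the shift limits.
An optimal schedule: Aug 6→Ito+Espinoza, Aug 7→Greco, Aug 8→Ito+Greco, Aug 9→Greco, Aug 10→Espinoza, Aug 11→Ito.
Total: 140 + 160 + 180 + 140 + 180 + 180 + 160 + 140 = €1280.

€1280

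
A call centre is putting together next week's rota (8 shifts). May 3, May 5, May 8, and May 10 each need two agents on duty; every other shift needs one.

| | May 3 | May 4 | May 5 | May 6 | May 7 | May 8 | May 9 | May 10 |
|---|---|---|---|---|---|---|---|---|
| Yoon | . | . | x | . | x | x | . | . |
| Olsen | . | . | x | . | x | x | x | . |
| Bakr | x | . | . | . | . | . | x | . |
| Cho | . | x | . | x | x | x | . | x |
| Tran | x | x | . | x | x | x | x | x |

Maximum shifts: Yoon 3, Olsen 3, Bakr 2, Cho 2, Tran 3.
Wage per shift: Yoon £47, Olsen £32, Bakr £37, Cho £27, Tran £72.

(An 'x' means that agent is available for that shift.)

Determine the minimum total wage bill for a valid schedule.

£534

May 3 can only be covered by Bakr and Tran, so that assignment is forced.
May 5 can only be covered by Yoon and Olsen, so that assignment is forced.
May 10 can only be covered by Cho and Tran, so that assignment is forced.
Picking the cheapest available agent for each shift independently would cost £459, but that ignores the shift limits.
An optimal schedule: May 3→Bakr+Tran, May 4→Cho, May 5→Olsen+Yoon, May 6→Tran, May 7→Olsen, May 8→Olsen+Yoon, May 9→Bakr, May 10→Cho+Tran.
Total: 37 + 72 + 27 + 32 + 47 + 72 + 32 + 32 + 47 + 37 + 27 + 72 = £534.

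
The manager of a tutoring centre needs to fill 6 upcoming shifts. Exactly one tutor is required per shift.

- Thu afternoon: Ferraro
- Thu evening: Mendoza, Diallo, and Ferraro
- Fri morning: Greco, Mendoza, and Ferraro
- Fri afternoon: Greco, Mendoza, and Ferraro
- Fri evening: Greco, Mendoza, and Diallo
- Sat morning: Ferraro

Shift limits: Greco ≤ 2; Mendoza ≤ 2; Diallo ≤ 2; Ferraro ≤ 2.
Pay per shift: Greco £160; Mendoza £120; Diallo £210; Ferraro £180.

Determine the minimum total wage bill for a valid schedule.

Thu afternoon can only be covered by Ferraro, so that assignment is forced.
Sat morning can only be covered by Ferraro, so that assignment is forced.
Picking the cheapest available tutor for each shift independently would cost £840, but that ignores the shift limits.
An optimal schedule: Thu afternoon→Ferraro, Thu evening→Mendoza, Fri morning→Greco, Fri afternoon→Greco, Fri evening→Mendoza, Sat morning→Ferraro.
Total: 180 + 120 + 160 + 160 + 120 + 180 = £920.

£920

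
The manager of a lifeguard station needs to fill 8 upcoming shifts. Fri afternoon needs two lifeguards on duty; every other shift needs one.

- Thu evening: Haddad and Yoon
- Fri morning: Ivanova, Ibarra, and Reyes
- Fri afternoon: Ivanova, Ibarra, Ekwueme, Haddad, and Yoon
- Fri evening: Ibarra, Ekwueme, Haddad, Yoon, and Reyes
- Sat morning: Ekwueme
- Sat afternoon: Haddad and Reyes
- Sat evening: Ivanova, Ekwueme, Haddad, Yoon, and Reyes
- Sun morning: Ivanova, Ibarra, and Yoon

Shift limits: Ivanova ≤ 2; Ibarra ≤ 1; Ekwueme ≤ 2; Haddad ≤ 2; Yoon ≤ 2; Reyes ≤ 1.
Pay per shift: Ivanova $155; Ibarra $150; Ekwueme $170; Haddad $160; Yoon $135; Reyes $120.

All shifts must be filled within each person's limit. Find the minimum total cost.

$1340

Sat morning can only be covered by Ekwueme, so that assignment is forced.
Picking the cheapest available lifeguard for each shift independently would cost $1205, but that ignores the shift limits.
An optimal schedule: Thu evening→Yoon, Fri morning→Ibarra, Fri afternoon→Ivanova+Haddad, Fri evening→Haddad, Sat morning→Ekwueme, Sat afternoon→Reyes, Sat evening→Ivanova, Sun morning→Yoon.
Total: 135 + 150 + 155 + 160 + 160 + 170 + 120 + 155 + 135 = $1340.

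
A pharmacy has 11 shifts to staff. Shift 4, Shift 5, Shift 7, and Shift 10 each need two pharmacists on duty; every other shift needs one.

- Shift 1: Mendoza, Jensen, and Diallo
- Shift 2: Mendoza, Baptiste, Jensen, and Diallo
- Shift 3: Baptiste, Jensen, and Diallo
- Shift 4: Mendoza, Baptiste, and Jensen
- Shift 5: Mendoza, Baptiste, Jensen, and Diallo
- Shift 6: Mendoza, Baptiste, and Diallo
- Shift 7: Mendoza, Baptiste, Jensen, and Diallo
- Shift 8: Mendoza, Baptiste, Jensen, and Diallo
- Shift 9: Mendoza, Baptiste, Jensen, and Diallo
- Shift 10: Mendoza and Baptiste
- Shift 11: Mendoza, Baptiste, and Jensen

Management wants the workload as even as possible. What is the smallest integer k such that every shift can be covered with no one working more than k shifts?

4

With 4 pharmacists and 15 worker-slots to fill, someone must work at least ⌈15/4⌉ = 4 shifts, so k ≥ 4.
k = 4 works: Shift 1→Mendoza, Shift 2→Jensen, Shift 3→Baptiste, Shift 4→Mendoza+Baptiste, Shift 5→Jensen+Diallo, Shift 6→Mendoza, Shift 7→Jensen+Diallo, Shift 8→Jensen, Shift 9→Diallo, Shift 10→Mendoza+Baptiste, Shift 11→Baptiste.
Loads: Mendoza 4, Baptiste 4, Jensen 4, Diallo 3 — all ≤ 4.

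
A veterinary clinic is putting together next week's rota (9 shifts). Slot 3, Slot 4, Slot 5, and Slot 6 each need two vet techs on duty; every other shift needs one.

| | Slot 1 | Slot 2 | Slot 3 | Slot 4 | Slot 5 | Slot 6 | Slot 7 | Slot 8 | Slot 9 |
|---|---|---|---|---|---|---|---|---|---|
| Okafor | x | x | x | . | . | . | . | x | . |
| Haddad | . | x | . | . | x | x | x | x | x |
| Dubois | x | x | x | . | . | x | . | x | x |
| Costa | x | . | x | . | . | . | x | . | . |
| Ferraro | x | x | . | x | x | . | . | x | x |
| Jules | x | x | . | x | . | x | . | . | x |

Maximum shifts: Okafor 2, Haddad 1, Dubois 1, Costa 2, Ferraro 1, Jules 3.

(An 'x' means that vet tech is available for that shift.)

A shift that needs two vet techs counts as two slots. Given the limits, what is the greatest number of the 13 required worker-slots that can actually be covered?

Total capacity across all vet techs is 2+1+1+2+1+3 = 10, and 13 slots are needed, so at most 10 can be filled.
An assignment achieving 10: Slot 1→Costa, Slot 3→Okafor+Dubois, Slot 4→Ferraro+Jules, Slot 5→Haddad, Slot 6→Jules, Slot 7→Costa, Slot 8→Okafor, Slot 9→Jules.
Loads: Okafor 2/2, Haddad 1/1, Dubois 1/1, Costa 2/2, Ferraro 1/1, Jules 3/3.

10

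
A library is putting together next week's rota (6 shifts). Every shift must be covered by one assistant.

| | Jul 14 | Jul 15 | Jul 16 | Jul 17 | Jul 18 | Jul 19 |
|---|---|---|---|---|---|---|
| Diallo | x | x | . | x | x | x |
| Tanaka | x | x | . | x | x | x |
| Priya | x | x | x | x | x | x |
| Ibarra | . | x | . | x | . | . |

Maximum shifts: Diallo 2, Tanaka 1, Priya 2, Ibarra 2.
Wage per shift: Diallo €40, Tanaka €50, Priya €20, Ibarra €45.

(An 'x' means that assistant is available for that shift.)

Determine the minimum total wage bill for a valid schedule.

Jul 16 can only be covered by Priya, so that assignment is forced.
Picking the cheapest available assistant for each shift independently would cost €120, but that ignores the shift limits.
An optimal schedule: Jul 14→Priya, Jul 15→Ibarra, Jul 16→Priya, Jul 17→Ibarra, Jul 18→Diallo, Jul 19→Diallo.
Total: 20 + 45 + 20 + 45 + 40 + 40 = €210.

€210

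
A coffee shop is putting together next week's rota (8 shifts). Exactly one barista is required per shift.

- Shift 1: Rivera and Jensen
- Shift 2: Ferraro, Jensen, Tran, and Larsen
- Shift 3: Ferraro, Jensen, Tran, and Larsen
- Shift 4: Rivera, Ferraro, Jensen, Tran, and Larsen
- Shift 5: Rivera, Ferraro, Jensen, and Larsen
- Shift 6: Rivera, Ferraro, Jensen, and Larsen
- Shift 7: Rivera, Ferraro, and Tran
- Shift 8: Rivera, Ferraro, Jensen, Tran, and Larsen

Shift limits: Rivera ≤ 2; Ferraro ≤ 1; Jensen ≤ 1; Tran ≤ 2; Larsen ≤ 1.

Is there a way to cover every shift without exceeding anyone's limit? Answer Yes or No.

No

Total capacity is 2+1+1+2+1 = 7 but 8 worker-slots are needed — infeasible.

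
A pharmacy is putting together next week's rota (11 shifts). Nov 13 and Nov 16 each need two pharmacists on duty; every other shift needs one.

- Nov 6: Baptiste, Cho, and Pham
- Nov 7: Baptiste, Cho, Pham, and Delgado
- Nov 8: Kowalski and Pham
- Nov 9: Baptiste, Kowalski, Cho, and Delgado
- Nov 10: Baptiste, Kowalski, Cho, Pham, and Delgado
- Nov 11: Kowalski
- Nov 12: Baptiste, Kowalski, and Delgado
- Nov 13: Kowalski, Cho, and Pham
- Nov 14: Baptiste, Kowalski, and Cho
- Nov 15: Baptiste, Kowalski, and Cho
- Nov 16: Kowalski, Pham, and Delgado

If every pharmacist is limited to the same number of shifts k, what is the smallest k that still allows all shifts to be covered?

3

With 5 pharmacists and 13 worker-slots to fill, someone must work at least ⌈13/5⌉ = 3 shifts, so k ≥ 3.
k = 3 works: Nov 6→Baptiste, Nov 7→Cho, Nov 8→Kowalski, Nov 9→Delgado, Nov 10→Pham, Nov 11→Kowalski, Nov 12→Baptiste, Nov 13→Kowalski+Cho, Nov 14→Baptiste, Nov 15→Cho, Nov 16→Pham+Delgado.
Loads: Baptiste 3, Kowalski 3, Cho 3, Pham 2, Delgado 2 — all ≤ 3.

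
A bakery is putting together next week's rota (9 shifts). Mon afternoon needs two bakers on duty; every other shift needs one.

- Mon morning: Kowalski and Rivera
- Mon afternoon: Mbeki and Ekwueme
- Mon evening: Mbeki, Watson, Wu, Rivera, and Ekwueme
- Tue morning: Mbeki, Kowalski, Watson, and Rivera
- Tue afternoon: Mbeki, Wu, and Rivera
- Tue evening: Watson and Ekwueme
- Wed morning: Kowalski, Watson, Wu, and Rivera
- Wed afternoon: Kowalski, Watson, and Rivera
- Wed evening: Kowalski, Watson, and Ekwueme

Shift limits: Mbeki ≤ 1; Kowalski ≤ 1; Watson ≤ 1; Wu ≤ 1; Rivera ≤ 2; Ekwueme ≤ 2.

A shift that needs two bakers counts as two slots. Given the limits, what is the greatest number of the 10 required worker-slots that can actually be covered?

Total capacity across all bakers is 1+1+1+1+2+2 = 8, and 10 slots are needed, so at most 8 can be filled.
An assignment achieving 8: Mon morning→Kowalski, Mon afternoon→Mbeki+Ekwueme, Tue morning→Rivera, Tue afternoon→Wu, Tue evening→Watson, Wed afternoon→Rivera, Wed evening→Ekwueme.
Loads: Mbeki 1/1, Kowalski 1/1, Watson 1/1, Wu 1/1, Rivera 2/2, Ekwueme 2/2.

8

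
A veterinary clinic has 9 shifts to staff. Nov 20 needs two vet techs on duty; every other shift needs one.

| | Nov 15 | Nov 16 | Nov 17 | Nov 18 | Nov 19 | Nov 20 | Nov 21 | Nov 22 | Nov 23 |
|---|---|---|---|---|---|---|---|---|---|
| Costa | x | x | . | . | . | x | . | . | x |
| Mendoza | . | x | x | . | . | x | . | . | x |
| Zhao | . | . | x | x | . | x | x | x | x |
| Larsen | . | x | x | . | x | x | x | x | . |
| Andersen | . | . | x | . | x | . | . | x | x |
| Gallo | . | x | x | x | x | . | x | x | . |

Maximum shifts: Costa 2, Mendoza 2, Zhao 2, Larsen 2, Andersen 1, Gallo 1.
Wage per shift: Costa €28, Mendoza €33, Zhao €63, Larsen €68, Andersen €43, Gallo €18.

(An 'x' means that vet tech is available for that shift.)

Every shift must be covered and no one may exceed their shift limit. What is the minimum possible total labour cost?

Nov 15 can only be covered by Costa, so that assignment is forced.
Picking the cheapest available vet tech for each shift independently would cost €225, but that ignores the shift limits.
An optimal schedule: Nov 15→Costa, Nov 16→Costa, Nov 17→Gallo, Nov 18→Zhao, Nov 19→Larsen, Nov 20→Mendoza+Larsen, Nov 21→Zhao, Nov 22→Andersen, Nov 23→Mendoza.
Total: 28 + 28 + 18 + 63 + 68 + 33 + 68 + 63 + 43 + 33 = €445.

€445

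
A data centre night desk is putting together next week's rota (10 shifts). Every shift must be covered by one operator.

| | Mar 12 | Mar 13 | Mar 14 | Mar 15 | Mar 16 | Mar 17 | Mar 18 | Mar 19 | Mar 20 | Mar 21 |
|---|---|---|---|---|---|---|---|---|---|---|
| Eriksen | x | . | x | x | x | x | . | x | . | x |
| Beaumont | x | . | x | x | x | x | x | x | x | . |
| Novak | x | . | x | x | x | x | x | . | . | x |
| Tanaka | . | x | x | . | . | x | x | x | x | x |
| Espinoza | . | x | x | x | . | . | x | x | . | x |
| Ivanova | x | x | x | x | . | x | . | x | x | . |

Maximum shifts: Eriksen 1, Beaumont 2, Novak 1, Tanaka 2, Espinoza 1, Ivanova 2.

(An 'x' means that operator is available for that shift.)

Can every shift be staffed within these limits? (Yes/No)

No

Total capacity is 1+2+1+2+1+2 = 9 but 10 worker-slots are needed — infeasible.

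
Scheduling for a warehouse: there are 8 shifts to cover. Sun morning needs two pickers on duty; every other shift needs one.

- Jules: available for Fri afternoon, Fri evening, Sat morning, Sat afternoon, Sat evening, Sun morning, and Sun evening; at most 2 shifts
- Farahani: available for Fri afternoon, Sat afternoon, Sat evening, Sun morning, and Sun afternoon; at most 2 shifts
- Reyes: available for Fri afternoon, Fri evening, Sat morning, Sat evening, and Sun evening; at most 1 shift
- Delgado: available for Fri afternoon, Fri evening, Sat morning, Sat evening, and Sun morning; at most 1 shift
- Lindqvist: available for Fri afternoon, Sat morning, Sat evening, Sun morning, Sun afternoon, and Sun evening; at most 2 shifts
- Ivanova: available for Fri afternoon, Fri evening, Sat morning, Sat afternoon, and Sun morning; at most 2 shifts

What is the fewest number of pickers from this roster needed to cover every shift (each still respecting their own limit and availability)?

9 slots to fill and no one can take more than 2, so at least ⌈9/2⌉ = 5 pickers are needed.
Jules, Farahani, Reyes, Lindqvist, and Ivanova alone can cover everything: Fri afternoon→Ivanova, Fri evening→Jules, Sat morning→Lindqvist, Sat afternoon→Jules, Sat evening→Farahani, Sun morning→Lindqvist+Ivanova, Sun afternoon→Farahani, Sun evening→Reyes.

5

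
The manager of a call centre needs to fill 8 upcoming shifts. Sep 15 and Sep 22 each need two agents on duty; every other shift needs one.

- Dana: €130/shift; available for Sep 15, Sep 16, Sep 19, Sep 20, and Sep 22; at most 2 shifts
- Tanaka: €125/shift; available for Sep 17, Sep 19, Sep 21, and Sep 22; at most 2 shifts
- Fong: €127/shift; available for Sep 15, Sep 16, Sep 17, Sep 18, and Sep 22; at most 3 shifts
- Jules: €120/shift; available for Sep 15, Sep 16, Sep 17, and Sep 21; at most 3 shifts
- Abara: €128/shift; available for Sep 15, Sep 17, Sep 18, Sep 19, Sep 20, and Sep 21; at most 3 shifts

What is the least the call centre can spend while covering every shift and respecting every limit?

€1247

Picking the cheapest available agent for each shift independently would cost €1239, but that ignores the shift limits.
An optimal schedule: Sep 15→Fong+Abara, Sep 16→Jules, Sep 17→Jules, Sep 18→Fong, Sep 19→Tanaka, Sep 20→Abara, Sep 21→Jules, Sep 22→Tanaka+Fong.
Total: 127 + 128 + 120 + 120 + 127 + 125 + 128 + 120 + 125 + 127 = €1247.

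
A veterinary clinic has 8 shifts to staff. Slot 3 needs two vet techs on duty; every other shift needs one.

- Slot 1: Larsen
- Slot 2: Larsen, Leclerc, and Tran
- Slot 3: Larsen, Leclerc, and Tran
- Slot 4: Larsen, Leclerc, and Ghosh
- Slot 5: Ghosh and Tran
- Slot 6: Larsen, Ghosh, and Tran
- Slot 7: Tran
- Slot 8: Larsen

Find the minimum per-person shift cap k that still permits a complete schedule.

3

With 4 vet techs and 9 worker-slots to fill, someone must work at least ⌈9/4⌉ = 3 shifts, so k ≥ 3.
k = 3 works: Slot 1→Larsen, Slot 2→Larsen, Slot 3→Leclerc+Tran, Slot 4→Leclerc, Slot 5→Ghosh, Slot 6→Ghosh, Slot 7→Tran, Slot 8→Larsen.
Loads: Larsen 3, Leclerc 2, Ghosh 2, Tran 2 — all ≤ 3.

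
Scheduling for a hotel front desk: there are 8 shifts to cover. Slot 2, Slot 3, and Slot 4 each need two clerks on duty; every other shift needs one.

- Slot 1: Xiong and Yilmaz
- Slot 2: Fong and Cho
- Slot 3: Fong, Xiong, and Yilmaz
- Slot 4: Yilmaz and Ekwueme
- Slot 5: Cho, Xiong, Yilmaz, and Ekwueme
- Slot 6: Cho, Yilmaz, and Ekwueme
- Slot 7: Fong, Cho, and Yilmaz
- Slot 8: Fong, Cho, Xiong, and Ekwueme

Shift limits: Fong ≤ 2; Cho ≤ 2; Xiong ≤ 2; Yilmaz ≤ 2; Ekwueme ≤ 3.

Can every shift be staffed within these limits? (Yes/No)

Slot 2 can only be covered by Fong and Cho, so that assignment is forced.
Slot 4 can only be covered by Yilmaz and Ekwueme, so that assignment is forced.
One valid schedule: Slot 1→Xiong, Slot 2→Fong+Cho, Slot 3→Fong+Xiong, Slot 4→Yilmaz+Ekwueme, Slot 5→Ekwueme, Slot 6→Cho, Slot 7→Yilmaz, Slot 8→Ekwueme.
Loads: Fong 2/2, Cho 2/2, Xiong 2/2, Yilmaz 2/2, Ekwueme 3/3 — all within limits.

Yes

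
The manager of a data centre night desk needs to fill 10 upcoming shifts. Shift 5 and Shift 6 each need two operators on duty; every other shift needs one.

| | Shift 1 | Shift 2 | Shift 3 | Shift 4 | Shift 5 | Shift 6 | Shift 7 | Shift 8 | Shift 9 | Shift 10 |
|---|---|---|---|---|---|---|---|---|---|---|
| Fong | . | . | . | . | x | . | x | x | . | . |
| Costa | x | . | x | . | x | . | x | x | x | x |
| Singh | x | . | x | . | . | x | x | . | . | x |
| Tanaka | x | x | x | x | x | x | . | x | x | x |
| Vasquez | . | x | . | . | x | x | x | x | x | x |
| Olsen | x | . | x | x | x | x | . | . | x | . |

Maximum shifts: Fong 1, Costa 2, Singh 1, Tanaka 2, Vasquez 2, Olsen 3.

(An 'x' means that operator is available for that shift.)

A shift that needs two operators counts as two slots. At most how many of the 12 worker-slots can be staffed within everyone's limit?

Total capacity across all operators is 1+2+1+2+2+3 = 11, and 12 slots are needed, so at most 11 can be filled.
An assignment achieving 11: Shift 1→Costa, Shift 2→Tanaka, Shift 3→Costa, Shift 4→Tanaka, Shift 5→Olsen, Shift 6→Singh+Olsen, Shift 7→Fong, Shift 8→Vasquez, Shift 9→Olsen, Shift 10→Vasquez.
Loads: Fong 1/1, Costa 2/2, Singh 1/1, Tanaka 2/2, Vasquez 2/2, Olsen 3/3.

11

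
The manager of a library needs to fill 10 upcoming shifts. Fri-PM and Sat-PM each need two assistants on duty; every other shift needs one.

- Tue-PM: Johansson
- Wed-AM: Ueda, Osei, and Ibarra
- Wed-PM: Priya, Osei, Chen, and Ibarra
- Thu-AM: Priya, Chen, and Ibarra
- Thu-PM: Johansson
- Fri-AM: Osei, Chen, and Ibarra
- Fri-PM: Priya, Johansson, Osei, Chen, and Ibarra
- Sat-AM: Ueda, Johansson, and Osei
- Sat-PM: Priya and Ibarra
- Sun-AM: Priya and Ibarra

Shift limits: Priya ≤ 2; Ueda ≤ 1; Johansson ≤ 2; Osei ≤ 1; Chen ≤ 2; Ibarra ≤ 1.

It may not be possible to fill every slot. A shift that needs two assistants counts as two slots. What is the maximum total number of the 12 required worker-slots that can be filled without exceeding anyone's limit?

9

Total capacity across all assistants is 2+1+2+1+2+1 = 9, and 12 slots are needed, so at most 9 can be filled.
An assignment achieving 9: Tue-PM→Johansson, Wed-AM→Ueda, Wed-PM→Chen, Thu-AM→Chen, Thu-PM→Johansson, Fri-AM→Osei, Sat-PM→Priya+Ibarra, Sun-AM→Priya.
Loads: Priya 2/2, Ueda 1/1, Johansson 2/2, Osei 1/1, Chen 2/2, Ibarra 1/1.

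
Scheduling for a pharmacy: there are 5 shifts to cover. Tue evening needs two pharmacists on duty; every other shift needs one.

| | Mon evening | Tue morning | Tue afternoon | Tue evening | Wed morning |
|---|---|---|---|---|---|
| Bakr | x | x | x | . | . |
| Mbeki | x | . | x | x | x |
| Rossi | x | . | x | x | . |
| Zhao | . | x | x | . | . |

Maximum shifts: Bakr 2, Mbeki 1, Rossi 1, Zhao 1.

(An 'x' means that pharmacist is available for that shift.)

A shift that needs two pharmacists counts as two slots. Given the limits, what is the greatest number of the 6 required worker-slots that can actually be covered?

5

Total capacity across all pharmacists is 2+1+1+1 = 5, and 6 slots are needed, so at most 5 can be filled.
An assignment achieving 5: Mon evening→Bakr, Tue morning→Bakr, Tue afternoon→Zhao, Tue evening→Rossi, Wed morning→Mbeki.
Loads: Bakr 2/2, Mbeki 1/1, Rossi 1/1, Zhao 1/1.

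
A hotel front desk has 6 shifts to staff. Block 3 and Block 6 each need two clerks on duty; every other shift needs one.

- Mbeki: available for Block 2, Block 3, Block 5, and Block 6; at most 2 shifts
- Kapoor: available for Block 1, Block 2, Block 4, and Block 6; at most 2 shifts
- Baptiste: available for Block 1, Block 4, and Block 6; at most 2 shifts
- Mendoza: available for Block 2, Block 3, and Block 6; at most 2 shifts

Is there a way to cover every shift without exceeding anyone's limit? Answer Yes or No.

Block 3 can only be covered by Mbeki and Mendoza, so that assignment is forced.
Block 5 can only be covered by Mbeki, so that assignment is forced.
One valid schedule: Block 1→Kapoor, Block 2→Kapoor, Block 3→Mbeki+Mendoza, Block 4→Baptiste, Block 5→Mbeki, Block 6→Baptiste+Mendoza.
Loads: Mbeki 2/2, Kapoor 2/2, Baptiste 2/2, Mendoza 2/2 — all within limits.

Yes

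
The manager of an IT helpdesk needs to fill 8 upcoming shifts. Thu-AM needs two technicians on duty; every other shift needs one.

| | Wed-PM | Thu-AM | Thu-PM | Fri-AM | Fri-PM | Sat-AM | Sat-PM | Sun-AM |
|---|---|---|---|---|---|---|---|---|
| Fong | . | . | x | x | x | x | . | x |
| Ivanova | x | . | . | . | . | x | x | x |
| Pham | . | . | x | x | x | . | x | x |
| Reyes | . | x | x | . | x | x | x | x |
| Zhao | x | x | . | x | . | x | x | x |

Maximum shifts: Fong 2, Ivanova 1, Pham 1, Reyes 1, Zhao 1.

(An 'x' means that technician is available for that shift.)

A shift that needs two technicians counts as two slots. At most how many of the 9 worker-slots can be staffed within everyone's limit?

Total capacity across all technicians is 2+1+1+1+1 = 6, and 9 slots are needed, so at most 6 can be filled.
An assignment achieving 6: Wed-PM→Ivanova, Thu-AM→Reyes+Zhao, Thu-PM→Fong, Fri-AM→Fong, Fri-PM→Pham.
Loads: Fong 2/2, Ivanova 1/1, Pham 1/1, Reyes 1/1, Zhao 1/1.

6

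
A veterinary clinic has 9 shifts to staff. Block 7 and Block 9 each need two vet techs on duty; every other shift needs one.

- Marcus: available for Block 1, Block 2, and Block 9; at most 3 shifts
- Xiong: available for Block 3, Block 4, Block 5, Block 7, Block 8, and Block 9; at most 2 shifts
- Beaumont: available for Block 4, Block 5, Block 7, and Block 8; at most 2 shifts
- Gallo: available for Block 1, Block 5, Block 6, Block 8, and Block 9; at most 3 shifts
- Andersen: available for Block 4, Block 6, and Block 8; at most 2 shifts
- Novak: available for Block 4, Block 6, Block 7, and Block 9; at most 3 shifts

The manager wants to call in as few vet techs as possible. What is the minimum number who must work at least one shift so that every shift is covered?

11 slots to fill and no one can take more than 3, so at least ⌈11/3⌉ = 4 vet techs are needed.
Marcus, Xiong, Gallo, and Novak alone can cover everything: Block 1→Marcus, Block 2→Marcus, Block 3→Xiong, Block 4→Novak, Block 5→Gallo, Block 6→Gallo, Block 7→Xiong+Novak, Block 8→Gallo, Block 9→Marcus+Novak.

4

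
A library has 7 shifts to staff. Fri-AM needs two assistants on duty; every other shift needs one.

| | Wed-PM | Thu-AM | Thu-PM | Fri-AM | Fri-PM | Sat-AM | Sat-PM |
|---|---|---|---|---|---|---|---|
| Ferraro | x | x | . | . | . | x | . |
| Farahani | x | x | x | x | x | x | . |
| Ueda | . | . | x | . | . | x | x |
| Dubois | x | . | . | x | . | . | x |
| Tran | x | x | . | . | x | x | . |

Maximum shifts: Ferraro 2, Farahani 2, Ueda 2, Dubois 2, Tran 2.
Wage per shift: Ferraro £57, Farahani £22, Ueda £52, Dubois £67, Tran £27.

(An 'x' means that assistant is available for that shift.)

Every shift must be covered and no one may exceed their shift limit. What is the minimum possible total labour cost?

Fri-AM can only be covered by Farahani and Dubois, so that assignment is forced.
Picking the cheapest available assistant for each shift independently would cost £251, but that ignores the shift limits.
An optimal schedule: Wed-PM→Ferraro, Thu-AM→Tran, Thu-PM→Farahani, Fri-AM→Farahani+Dubois, Fri-PM→Tran, Sat-AM→Ueda, Sat-PM→Ueda.
Total: 57 + 27 + 22 + 22 + 67 + 27 + 52 + 52 = £326.

£326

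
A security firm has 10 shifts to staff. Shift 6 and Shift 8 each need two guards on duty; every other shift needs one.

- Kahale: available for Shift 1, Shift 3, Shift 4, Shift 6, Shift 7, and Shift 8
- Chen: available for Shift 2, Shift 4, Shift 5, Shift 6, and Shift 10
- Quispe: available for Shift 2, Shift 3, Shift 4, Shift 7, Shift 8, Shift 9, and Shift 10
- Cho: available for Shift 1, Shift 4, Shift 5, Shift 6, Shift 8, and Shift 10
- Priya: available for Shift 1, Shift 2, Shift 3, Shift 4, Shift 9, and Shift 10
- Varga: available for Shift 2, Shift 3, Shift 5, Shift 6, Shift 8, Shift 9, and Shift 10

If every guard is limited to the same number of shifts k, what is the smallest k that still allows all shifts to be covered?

With 6 guards and 12 worker-slots to fill, someone must work at least ⌈12/6⌉ = 2 shifts, so k ≥ 2.
k = 2 works: Shift 1→Kahale, Shift 2→Chen, Shift 3→Quispe, Shift 4→Priya, Shift 5→Chen, Shift 6→Cho+Varga, Shift 7→Kahale, Shift 8→Cho+Varga, Shift 9→Quispe, Shift 10→Priya.
Loads: Kahale 2, Chen 2, Quispe 2, Cho 2, Priya 2, Varga 2 — all ≤ 2.

2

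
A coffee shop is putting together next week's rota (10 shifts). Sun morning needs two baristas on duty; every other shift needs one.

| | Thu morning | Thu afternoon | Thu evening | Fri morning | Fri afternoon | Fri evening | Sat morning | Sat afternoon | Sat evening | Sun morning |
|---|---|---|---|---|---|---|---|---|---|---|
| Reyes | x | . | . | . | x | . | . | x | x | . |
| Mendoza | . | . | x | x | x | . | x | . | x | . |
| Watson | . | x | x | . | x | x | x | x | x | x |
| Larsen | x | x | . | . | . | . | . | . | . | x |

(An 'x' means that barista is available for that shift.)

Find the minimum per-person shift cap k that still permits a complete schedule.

3

With 4 baristas and 11 worker-slots to fill, someone must work at least ⌈11/4⌉ = 3 shifts, so k ≥ 3.
k = 3 works: Thu morning→Reyes, Thu afternoon→Larsen, Thu evening→Mendoza, Fri morning→Mendoza, Fri afternoon→Reyes, Fri evening→Watson, Sat morning→Mendoza, Sat afternoon→Reyes, Sat evening→Watson, Sun morning→Watson+Larsen.
Loads: Reyes 3, Mendoza 3, Watson 3, Larsen 2 — all ≤ 3.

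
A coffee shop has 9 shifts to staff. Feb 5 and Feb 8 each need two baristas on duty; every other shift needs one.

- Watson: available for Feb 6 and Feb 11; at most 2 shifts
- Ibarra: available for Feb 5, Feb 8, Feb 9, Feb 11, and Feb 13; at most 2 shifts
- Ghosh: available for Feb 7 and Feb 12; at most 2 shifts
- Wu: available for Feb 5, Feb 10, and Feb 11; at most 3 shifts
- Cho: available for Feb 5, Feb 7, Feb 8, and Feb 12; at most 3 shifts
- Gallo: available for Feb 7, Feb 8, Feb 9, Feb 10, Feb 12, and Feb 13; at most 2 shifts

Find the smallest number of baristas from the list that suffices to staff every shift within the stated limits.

5

11 slots to fill and no one can take more than 3, so at least ⌈11/3⌉ = 4 baristas are needed.
Any 4 baristas together have capacity at most 3+3+2+2 = 10 < 11 slots, so 4 can never suffice.
Watson, Ibarra, Wu, Cho, and Gallo alone can cover everything: Feb 5→Ibarra+Wu, Feb 6→Watson, Feb 7→Cho, Feb 8→Cho+Gallo, Feb 9→Ibarra, Feb 10→Wu, Feb 11→Watson, Feb 12→Cho, Feb 13→Gallo.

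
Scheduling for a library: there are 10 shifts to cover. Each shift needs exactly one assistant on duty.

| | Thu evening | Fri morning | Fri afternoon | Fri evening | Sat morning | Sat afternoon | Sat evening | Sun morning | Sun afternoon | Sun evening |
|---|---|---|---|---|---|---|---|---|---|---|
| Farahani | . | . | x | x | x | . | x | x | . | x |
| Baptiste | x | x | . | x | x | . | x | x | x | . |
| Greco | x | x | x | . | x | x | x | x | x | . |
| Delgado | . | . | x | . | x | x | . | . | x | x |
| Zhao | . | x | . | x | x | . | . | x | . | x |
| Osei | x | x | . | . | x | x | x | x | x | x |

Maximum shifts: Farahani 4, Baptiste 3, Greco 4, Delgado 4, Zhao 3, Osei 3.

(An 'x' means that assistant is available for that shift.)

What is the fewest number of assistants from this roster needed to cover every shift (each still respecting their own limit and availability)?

10 slots to fill and no one can take more than 4, so at least ⌈10/4⌉ = 3 assistants are needed.
Farahani, Baptiste, and Greco alone can cover everything: Thu evening→Baptiste, Fri morning→Baptiste, Fri afternoon→Farahani, Fri evening→Farahani, Sat morning→Farahani, Sat afternoon→Greco, Sat evening→Greco, Sun morning→Greco, Sun afternoon→Baptiste, Sun evening→Farahani.

3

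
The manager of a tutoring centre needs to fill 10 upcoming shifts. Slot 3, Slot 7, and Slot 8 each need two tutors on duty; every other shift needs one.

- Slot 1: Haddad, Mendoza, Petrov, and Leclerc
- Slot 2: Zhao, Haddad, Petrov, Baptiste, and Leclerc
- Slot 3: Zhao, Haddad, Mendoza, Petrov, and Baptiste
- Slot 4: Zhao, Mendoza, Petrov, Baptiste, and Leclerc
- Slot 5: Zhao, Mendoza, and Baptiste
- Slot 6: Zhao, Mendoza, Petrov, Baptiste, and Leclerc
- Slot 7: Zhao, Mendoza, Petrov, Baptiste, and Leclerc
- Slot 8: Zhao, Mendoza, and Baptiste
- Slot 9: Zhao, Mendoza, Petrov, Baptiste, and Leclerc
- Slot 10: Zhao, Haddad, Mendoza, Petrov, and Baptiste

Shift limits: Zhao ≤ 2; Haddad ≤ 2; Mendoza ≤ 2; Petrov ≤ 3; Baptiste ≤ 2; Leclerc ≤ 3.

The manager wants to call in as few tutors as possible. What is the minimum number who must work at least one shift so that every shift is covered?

6

13 slots to fill and no one can take more than 3, so at least ⌈13/3⌉ = 5 tutors are needed.
Any 5 tutors together have capacity at most 3+3+2+2+2 = 12 < 13 slots, so 5 can never suffice.
Zhao, Haddad, Mendoza, Petrov, Baptiste, and Leclerc alone can cover everything: Slot 1→Haddad, Slot 2→Haddad, Slot 3→Petrov+Baptiste, Slot 4→Mendoza, Slot 5→Zhao, Slot 6→Petrov, Slot 7→Baptiste+Leclerc, Slot 8→Zhao+Mendoza, Slot 9→Leclerc, Slot 10→Petrov.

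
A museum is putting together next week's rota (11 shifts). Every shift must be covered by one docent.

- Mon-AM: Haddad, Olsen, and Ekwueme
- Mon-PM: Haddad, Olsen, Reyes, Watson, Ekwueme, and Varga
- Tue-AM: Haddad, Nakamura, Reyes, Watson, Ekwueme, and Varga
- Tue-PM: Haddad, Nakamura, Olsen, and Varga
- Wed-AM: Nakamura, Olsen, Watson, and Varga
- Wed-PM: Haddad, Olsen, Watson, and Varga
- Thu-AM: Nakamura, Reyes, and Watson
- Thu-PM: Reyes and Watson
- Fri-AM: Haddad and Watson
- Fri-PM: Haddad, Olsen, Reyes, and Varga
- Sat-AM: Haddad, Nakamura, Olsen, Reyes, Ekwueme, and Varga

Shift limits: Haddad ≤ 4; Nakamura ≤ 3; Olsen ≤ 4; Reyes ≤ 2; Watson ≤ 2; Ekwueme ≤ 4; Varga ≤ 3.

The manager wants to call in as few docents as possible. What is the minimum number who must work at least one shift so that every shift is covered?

4

11 slots to fill and no one can take more than 4, so at least ⌈11/4⌉ = 3 docents are needed.
No set of 3 docents can cover every shift (each such set leaves at least one shift with no one available or exceeds a cap).
Haddad, Nakamura, Olsen, and Reyes alone can cover everything: Mon-AM→Haddad, Mon-PM→Haddad, Tue-AM→Nakamura, Tue-PM→Olsen, Wed-AM→Nakamura, Wed-PM→Haddad, Thu-AM→Nakamura, Thu-PM→Reyes, Fri-AM→Haddad, Fri-PM→Olsen, Sat-AM→Olsen.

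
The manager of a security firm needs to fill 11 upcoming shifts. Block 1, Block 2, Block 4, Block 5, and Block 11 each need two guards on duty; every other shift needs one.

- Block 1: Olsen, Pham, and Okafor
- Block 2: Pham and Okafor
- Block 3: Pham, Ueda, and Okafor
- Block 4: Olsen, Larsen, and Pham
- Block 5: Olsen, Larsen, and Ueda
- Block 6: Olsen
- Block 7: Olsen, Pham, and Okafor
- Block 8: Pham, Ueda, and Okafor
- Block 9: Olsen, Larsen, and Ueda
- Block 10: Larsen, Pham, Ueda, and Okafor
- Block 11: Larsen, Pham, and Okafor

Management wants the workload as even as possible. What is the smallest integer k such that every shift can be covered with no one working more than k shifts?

4

With 5 guards and 16 worker-slots to fill, someone must work at least ⌈16/5⌉ = 4 shifts, so k ≥ 4.
k = 4 works: Block 1→Olsen+Pham, Block 2→Pham+Okafor, Block 3→Pham, Block 4→Olsen+Larsen, Block 5→Olsen+Larsen, Block 6→Olsen, Block 7→Pham, Block 8→Ueda, Block 9→Larsen, Block 10→Ueda, Block 11→Larsen+Okafor.
Loads: Olsen 4, Larsen 4, Pham 4, Ueda 2, Okafor 2 — all ≤ 4.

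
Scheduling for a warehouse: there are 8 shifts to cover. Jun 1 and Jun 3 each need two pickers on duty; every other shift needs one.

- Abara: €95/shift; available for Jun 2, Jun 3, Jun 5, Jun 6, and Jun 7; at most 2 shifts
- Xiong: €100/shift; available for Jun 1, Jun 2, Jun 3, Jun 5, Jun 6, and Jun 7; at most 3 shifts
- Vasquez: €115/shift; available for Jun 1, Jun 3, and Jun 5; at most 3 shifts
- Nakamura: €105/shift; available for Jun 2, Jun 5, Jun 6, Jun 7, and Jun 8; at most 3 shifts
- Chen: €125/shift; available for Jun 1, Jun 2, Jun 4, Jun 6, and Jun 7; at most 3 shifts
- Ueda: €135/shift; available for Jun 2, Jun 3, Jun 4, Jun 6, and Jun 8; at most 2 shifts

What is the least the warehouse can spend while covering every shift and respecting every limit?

€1045

Picking the cheapest available picker for each shift independently would cost €1020, but that ignores the shift limits.
An optimal schedule: Jun 1→Xiong+Vasquez, Jun 2→Nakamura, Jun 3→Abara+Xiong, Jun 4→Chen, Jun 5→Abara, Jun 6→Nakamura, Jun 7→Xiong, Jun 8→Nakamura.
Total: 100 + 115 + 105 + 95 + 100 + 125 + 95 + 105 + 100 + 105 = €1045.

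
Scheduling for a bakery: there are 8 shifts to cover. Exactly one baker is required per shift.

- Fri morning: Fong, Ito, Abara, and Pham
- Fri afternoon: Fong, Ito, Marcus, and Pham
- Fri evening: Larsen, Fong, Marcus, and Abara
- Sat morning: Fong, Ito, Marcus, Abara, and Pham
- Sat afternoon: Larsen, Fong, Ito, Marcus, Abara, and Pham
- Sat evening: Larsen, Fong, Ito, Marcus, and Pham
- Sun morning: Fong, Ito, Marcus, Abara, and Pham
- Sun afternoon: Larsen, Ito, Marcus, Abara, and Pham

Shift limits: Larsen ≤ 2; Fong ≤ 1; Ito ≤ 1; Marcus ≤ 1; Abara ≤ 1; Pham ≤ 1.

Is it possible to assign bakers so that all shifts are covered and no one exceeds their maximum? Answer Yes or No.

No

Total capacity is 2+1+1+1+1+1 = 7 but 8 worker-slots are needed — infeasible.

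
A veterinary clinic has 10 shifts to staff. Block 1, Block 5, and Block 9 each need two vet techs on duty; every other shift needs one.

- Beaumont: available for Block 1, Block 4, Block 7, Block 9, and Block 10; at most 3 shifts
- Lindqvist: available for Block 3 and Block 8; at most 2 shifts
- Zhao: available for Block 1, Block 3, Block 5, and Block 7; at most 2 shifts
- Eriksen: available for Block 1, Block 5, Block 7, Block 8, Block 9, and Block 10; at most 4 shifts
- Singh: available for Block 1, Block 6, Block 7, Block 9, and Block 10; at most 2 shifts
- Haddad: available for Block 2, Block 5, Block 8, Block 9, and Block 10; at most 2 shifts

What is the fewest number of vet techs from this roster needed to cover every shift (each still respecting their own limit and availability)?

13 slots to fill and no one can take more than 4, so at least ⌈13/4⌉ = 4 vet techs are needed.
Any 4 vet techs together have capacity at most 4+3+2+2 = 11 < 13 slots, so 4 can never suffice.
Beaumont, Lindqvist, Eriksen, Singh, and Haddad alone can cover everything: Block 1→Beaumont+Eriksen, Block 2→Haddad, Block 3→Lindqvist, Block 4→Beaumont, Block 5→Eriksen+Haddad, Block 6→Singh, Block 7→Beaumont, Block 8→Lindqvist, Block 9→Eriksen+Singh, Block 10→Eriksen.

5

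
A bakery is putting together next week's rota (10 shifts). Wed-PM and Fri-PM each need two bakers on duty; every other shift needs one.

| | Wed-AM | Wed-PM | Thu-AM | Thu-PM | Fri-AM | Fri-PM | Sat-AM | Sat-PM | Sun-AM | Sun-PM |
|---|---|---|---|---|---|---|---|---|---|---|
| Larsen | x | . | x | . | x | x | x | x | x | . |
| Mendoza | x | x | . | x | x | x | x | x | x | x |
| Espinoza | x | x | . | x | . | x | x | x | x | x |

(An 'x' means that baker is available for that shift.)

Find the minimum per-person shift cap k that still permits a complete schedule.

4

With 3 bakers and 12 worker-slots to fill, someone must work at least ⌈12/3⌉ = 4 shifts, so k ≥ 4.
k = 4 works: Wed-AM→Larsen, Wed-PM→Mendoza+Espinoza, Thu-AM→Larsen, Thu-PM→Mendoza, Fri-AM→Larsen, Fri-PM→Larsen+Mendoza, Sat-AM→Espinoza, Sat-PM→Espinoza, Sun-AM→Espinoza, Sun-PM→Mendoza.
Loads: Larsen 4, Mendoza 4, Espinoza 4 — all ≤ 4.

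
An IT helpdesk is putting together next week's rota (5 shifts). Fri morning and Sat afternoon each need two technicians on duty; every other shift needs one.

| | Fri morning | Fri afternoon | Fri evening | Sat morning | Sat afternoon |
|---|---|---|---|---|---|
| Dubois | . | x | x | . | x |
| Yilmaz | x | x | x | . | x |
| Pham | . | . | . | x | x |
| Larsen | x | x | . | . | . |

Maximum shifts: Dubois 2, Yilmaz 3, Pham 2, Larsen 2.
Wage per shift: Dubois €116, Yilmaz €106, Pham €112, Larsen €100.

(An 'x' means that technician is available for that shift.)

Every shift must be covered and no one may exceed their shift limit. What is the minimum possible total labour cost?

€742

Fri morning can only be covered by Yilmaz and Larsen, so that assignment is forced.
Sat morning can only be covered by Pham, so that assignment is forced.
Picking the cheapest available technician for each shift independently would cost €742, and that bound is achievable.
An optimal schedule: Fri morning→Larsen+Yilmaz, Fri afternoon→Larsen, Fri evening→Yilmaz, Sat morning→Pham, Sat afternoon→Yilmaz+Pham.
Total: 100 + 106 + 100 + 106 + 112 + 106 + 112 = €742.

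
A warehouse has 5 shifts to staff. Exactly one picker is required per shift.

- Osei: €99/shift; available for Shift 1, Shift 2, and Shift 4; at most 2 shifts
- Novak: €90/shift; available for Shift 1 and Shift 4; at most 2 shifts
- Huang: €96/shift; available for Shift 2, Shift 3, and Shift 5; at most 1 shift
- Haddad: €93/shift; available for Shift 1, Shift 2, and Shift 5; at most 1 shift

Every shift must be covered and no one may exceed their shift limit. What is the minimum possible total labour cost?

€468

Shift 3 can only be covered by Huang, so that assignment is forced.
Picking the cheapest available picker for each shift independently would cost €462, but that ignores the shift limits.
An optimal schedule: Shift 1→Novak, Shift 2→Osei, Shift 3→Huang, Shift 4→Novak, Shift 5→Haddad.
Total: 90 + 99 + 96 + 90 + 93 = €468.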